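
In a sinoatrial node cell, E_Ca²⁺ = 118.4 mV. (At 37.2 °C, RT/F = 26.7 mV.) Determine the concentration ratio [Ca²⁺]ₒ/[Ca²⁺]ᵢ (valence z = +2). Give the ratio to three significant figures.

ln([out]/[in]) = E·z/(26.7) = 118.4 × 2 / 26.7 = 8.8689
[out]/[in] = e^(8.8689) = 7108

7110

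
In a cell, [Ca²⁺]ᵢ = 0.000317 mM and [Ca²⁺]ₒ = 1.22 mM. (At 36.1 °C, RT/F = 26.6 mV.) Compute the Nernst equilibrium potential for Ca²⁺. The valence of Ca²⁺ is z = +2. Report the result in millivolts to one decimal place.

E = (26.6/z) · ln([Ca²⁺]_out/[Ca²⁺]_in) with z = +2.
= (26.6/2) · ln(1.22/0.000317) = 13.30 · ln(3849)
= 13.30 · (8.2555) = 109.80 mV

109.8 mV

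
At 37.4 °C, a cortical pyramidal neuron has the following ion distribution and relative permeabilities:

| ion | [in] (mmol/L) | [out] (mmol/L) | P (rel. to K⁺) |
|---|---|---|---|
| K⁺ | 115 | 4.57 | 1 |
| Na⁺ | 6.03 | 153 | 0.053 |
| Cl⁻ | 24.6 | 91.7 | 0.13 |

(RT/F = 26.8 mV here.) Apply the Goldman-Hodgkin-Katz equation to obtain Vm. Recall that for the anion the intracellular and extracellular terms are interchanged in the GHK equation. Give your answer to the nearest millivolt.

Vm = 26.8 · ln[(Σ P·[cation]ₒ + Σ P·[anion]ᵢ) / (Σ P·[cation]ᵢ + Σ P·[anion]ₒ)]
Numerator = 1×4.57 + 0.053×153 + 0.13×24.6 = 15.88
Denominator = 1×115 + 0.053×6.03 + 0.13×91.7 = 127.2
Vm = 26.8 · ln(0.12478) = 26.8 × (-2.0812) = -55.78 mV

-56 mV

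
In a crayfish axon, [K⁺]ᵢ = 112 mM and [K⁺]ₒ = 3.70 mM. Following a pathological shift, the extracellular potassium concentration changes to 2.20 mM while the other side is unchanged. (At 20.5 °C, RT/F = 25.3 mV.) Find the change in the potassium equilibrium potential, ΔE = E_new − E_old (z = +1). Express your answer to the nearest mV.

E_old = (25.3/1)·ln(3.70/112) = -86.28 mV
E_new = (25.3/1)·ln(2.20/112) = -99.43 mV
ΔE = -99.43 − (-86.28) = -13.15 mV

-13 mV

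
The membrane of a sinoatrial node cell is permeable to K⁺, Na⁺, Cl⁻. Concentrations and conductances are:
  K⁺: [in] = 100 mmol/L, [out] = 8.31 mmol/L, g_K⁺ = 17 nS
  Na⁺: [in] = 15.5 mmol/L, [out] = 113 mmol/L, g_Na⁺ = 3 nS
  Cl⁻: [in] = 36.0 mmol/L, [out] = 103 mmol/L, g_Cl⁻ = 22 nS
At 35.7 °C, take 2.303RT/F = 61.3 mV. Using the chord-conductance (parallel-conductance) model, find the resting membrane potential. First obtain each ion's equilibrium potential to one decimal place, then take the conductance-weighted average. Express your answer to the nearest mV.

E_K⁺ = (61.3/1)·log₁₀(8.31/100) = -66.2 mV
E_Na⁺ = (61.3/1)·log₁₀(113/15.5) = 52.9 mV
E_Cl⁻ = (61.3/-1)·log₁₀(103/36.0) = -28.0 mV
Vm = (Σ gᵢEᵢ)/(Σ gᵢ) = (17·-66.2 + 3·52.9 + 22·-28.0) / (17 + 3 + 22)
= -1582.70 / 42 = -37.68 mV

-38 mV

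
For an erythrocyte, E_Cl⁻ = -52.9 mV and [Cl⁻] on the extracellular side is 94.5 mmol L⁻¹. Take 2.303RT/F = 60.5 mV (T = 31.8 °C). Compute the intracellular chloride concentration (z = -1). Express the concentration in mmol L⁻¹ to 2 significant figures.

Nernst: E = (60.5/-1) · log₁₀([out]/[in]), so log₁₀([out]/[in]) = -52.9 × -1 / 60.5 = 0.8744.
[out]/[in] = 10^(0.8744) = 7.488.
[in] = 94.5 / 7.488 = 12.62 mmol L⁻¹.

13 mmol L⁻¹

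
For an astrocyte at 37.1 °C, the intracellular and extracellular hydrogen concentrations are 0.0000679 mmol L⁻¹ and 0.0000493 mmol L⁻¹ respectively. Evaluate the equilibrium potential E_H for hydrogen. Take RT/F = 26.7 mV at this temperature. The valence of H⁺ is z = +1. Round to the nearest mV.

E = (26.7/z) · ln([H⁺]_out/[H⁺]_in) with z = +1.
= (26.7/1) · ln(0.0000493/0.0000679) = 26.70 · ln(0.7261)
= 26.70 · (-0.3201) = -8.55 mV

-9 mV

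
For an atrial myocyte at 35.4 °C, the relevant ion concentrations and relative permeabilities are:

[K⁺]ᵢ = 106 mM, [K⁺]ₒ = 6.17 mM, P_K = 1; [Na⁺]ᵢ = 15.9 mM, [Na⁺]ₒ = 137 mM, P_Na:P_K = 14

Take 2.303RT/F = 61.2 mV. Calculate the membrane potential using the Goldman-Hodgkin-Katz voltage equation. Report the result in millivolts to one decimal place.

Vm = 61.2 · log₁₀[(Σ P·[cation]ₒ + Σ P·[anion]ᵢ) / (Σ P·[cation]ᵢ + Σ P·[anion]ₒ)]
Numerator = 1×6.17 + 14×137 = 1924
Denominator = 1×106 + 14×15.9 = 328.6
Vm = 61.2 · log₁₀(5.8557) = 61.2 × (0.7676) = 46.98 mV

47.0 mV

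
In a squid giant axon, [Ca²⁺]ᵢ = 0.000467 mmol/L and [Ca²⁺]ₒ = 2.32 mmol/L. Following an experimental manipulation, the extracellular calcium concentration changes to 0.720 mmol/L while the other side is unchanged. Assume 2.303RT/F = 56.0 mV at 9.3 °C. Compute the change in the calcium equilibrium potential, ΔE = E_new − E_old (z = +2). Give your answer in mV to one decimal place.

-14.2 mV

E_old = (56.0/2)·log₁₀(2.32/0.000467) = 103.49 mV
E_new = (56.0/2)·log₁₀(0.720/0.000467) = 89.26 mV
ΔE = 89.26 − (103.49) = -14.23 mV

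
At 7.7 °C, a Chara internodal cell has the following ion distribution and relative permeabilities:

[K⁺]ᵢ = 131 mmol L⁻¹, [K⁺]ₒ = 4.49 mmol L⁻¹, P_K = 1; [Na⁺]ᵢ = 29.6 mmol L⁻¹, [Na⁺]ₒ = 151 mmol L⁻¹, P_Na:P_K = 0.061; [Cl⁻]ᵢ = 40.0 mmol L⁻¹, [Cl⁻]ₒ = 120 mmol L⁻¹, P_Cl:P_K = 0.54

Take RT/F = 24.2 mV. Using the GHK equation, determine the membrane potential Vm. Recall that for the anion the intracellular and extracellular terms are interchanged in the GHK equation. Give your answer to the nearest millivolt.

Vm = 24.2 · ln[(Σ P·[cation]ₒ + Σ P·[anion]ᵢ) / (Σ P·[cation]ᵢ + Σ P·[anion]ₒ)]
Numerator = 1×4.49 + 0.061×151 + 0.54×40.0 = 35.3
Denominator = 1×131 + 0.061×29.6 + 0.54×120 = 197.6
Vm = 24.2 · ln(0.17864) = 24.2 × (-1.7224) = -41.68 mV

-42 mV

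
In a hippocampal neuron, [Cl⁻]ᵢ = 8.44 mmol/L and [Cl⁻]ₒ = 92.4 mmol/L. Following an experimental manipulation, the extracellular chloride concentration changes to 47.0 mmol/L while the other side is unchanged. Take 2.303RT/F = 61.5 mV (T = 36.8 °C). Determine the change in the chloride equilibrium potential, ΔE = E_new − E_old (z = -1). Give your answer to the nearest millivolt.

E_old = (61.5/-1)·log₁₀(92.4/8.44) = -63.92 mV
E_new = (61.5/-1)·log₁₀(47.0/8.44) = -45.86 mV
ΔE = -45.86 − (-63.92) = 18.05 mV

18 mV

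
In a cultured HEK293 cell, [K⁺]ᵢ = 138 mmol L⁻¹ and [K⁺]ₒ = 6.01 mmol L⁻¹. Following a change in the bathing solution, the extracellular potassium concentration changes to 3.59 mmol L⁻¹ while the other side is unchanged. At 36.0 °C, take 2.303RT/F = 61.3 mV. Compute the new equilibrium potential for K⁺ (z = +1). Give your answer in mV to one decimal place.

After the shift: [K⁺]_out = 3.59, [K⁺]_in = 138 mmol L⁻¹.
E_new = (61.3/1)·log₁₀(3.59/138) = 61.30 · (-1.5848) = -97.15 mV

-97.1 mV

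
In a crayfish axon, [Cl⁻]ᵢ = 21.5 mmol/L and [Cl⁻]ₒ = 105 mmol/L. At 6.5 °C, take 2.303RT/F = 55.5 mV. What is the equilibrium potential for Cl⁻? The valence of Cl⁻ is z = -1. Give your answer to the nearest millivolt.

E = (55.5/z) · log₁₀([Cl⁻]_out/[Cl⁻]_in) with z = -1.
For an anion, dividing by z = -1 reverses the sign.
= (55.5/-1) · log₁₀(105/21.5) = -55.50 · log₁₀(4.884)
= -55.50 · (0.6888) = -38.23 mV

-38 mV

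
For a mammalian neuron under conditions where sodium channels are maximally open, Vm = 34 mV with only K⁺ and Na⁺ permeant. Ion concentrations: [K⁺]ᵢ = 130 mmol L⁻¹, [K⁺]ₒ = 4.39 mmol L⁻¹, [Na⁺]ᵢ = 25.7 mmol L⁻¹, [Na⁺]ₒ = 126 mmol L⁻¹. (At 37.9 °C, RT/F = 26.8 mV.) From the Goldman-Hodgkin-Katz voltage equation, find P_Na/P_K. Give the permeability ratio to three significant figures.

13.2

Let α = P_Na/P_K. GHK: Vm = 26.8·ln[(Kₒ + α·Naₒ)/(Kᵢ + α·Naᵢ)].
e^(Vm/26.8) = e^(34.0/26.8) = 3.5561
So 3.5561·(Kᵢ + α·Naᵢ) = Kₒ + α·Naₒ → α = (3.5561·130.0 − 4.39) / (126.0 − 3.5561·25.7)
α = (462.3 − 4.39) / (126.0 − 91.39) = 457.9/34.61 = 13.23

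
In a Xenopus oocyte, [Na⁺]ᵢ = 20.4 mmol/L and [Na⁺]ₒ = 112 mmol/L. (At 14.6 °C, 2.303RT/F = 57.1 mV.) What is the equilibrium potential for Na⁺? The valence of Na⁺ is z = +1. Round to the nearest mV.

E = (57.1/z) · log₁₀([Na⁺]_out/[Na⁺]_in) with z = +1.
= (57.1/1) · log₁₀(112/20.4) = 57.10 · log₁₀(5.49)
= 57.10 · (0.7396) = 42.23 mV

42 mV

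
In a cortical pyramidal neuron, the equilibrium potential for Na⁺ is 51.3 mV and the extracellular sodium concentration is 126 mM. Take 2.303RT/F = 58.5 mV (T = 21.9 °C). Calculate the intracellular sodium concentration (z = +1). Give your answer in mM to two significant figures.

Nernst: E = (58.5/1) · log₁₀([out]/[in]), so log₁₀([out]/[in]) = 51.3 × 1 / 58.5 = 0.8769.
[out]/[in] = 10^(0.8769) = 7.532.
[in] = 126 / 7.532 = 16.73 mM.

17 mM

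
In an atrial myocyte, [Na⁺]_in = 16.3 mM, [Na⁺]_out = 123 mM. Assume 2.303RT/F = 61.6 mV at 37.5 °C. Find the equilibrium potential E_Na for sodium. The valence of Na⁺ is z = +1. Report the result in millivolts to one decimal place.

E = (61.6/z) · log₁₀([Na⁺]_out/[Na⁺]_in) with z = +1.
= (61.6/1) · log₁₀(123/16.3) = 61.60 · log₁₀(7.546)
= 61.60 · (0.8777) = 54.07 mV

54.1 mV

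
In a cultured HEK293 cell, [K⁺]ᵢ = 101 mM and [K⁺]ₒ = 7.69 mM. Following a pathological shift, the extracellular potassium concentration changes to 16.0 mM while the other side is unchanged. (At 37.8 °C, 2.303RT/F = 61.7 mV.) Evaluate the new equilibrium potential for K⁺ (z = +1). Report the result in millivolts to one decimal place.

After the shift: [K⁺]_out = 16.0, [K⁺]_in = 101 mM.
E_new = (61.7/1)·log₁₀(16.0/101) = 61.70 · (-0.8002) = -49.37 mV

-49.4 mV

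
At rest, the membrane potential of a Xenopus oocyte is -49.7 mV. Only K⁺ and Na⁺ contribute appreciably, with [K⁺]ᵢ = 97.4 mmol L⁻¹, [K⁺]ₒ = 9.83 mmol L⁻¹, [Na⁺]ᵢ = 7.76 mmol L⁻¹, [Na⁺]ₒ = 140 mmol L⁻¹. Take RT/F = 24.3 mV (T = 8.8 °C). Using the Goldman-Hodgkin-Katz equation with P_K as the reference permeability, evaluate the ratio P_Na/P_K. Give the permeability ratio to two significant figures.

Let α = P_Na/P_K. GHK: Vm = 24.3·ln[(Kₒ + α·Naₒ)/(Kᵢ + α·Naᵢ)].
e^(Vm/24.3) = e^(-49.7/24.3) = 0.12935
So 0.12935·(Kᵢ + α·Naᵢ) = Kₒ + α·Naₒ → α = (0.12935·97.4 − 9.83) / (140.0 − 0.12935·7.76)
α = (12.6 − 9.83) / (140.0 − 1.004) = 2.768/139 = 0.01992

0.020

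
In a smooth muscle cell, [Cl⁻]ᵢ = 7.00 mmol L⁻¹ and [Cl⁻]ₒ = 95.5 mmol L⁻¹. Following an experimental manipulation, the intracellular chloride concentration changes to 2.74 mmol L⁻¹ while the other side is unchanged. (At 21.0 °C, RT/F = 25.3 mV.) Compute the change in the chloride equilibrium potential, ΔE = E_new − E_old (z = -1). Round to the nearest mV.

E_old = (25.3/-1)·ln(95.5/7.00) = -66.11 mV
E_new = (25.3/-1)·ln(95.5/2.74) = -89.84 mV
ΔE = -89.84 − (-66.11) = -23.73 mV

-24 mV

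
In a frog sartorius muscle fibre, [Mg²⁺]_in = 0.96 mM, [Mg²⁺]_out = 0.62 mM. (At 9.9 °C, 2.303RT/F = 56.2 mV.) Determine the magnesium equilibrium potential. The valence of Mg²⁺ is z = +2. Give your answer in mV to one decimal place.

E = (56.2/z) · log₁₀([Mg²⁺]_out/[Mg²⁺]_in) with z = +2.
= (56.2/2) · log₁₀(0.62/0.96) = 28.10 · log₁₀(0.6458)
= 28.10 · (-0.1899) = -5.34 mV

-5.3 mV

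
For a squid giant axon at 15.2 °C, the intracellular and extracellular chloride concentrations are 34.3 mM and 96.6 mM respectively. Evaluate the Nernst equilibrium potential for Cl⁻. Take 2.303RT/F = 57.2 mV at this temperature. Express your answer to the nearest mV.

-26 mV

E = (57.2/z) · log₁₀([Cl⁻]_out/[Cl⁻]_in) with z = -1.
For an anion, dividing by z = -1 reverses the sign.
= (57.2/-1) · log₁₀(96.6/34.3) = -57.20 · log₁₀(2.816)
= -57.20 · (0.4497) = -25.72 mV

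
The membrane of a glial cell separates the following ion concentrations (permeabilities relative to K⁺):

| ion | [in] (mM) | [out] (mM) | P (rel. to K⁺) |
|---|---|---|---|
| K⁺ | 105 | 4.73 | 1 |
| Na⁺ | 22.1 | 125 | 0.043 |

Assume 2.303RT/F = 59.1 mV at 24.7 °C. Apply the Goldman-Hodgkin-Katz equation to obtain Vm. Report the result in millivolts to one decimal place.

-60.3 mV

Vm = 59.1 · log₁₀[(Σ P·[cation]ₒ + Σ P·[anion]ᵢ) / (Σ P·[cation]ᵢ + Σ P·[anion]ₒ)]
Numerator = 1×4.73 + 0.043×125 = 10.11
Denominator = 1×105 + 0.043×22.1 = 106
Vm = 59.1 · log₁₀(0.095375) = 59.1 × (-1.0206) = -60.32 mV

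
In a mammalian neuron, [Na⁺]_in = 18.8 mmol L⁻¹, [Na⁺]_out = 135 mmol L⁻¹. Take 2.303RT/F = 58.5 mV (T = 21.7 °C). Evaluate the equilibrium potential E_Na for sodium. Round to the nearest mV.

E = (58.5/z) · log₁₀([Na⁺]_out/[Na⁺]_in) with z = +1.
= (58.5/1) · log₁₀(135/18.8) = 58.50 · log₁₀(7.181)
= 58.50 · (0.8562) = 50.09 mV

50 mV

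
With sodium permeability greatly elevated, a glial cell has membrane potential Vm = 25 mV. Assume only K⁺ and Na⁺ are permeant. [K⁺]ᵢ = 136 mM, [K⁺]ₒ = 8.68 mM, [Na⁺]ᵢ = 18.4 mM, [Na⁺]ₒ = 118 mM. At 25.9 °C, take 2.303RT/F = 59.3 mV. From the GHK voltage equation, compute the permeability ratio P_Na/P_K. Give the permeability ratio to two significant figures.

5.0

Let α = P_Na/P_K. GHK: Vm = 59.3·log₁₀[(Kₒ + α·Naₒ)/(Kᵢ + α·Naᵢ)].
10^(Vm/59.3) = 10^(25.0/59.3) = 2.6399
So 2.6399·(Kᵢ + α·Naᵢ) = Kₒ + α·Naₒ → α = (2.6399·136.0 − 8.68) / (118.0 − 2.6399·18.4)
α = (359 − 8.68) / (118.0 − 48.57) = 350.3/69.43 = 5.046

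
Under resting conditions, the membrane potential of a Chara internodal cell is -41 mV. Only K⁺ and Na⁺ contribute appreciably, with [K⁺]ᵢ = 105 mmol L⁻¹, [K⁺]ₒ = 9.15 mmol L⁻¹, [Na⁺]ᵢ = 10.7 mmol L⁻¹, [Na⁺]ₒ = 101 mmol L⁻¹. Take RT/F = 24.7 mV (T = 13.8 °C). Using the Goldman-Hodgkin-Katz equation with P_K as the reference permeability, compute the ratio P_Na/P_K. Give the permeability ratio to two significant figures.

Let α = P_Na/P_K. GHK: Vm = 24.7·ln[(Kₒ + α·Naₒ)/(Kᵢ + α·Naᵢ)].
e^(Vm/24.7) = e^(-41.0/24.7) = 0.19015
So 0.19015·(Kᵢ + α·Naᵢ) = Kₒ + α·Naₒ → α = (0.19015·105.0 − 9.15) / (101.0 − 0.19015·10.7)
α = (19.97 − 9.15) / (101.0 − 2.035) = 10.82/98.97 = 0.1093

0.11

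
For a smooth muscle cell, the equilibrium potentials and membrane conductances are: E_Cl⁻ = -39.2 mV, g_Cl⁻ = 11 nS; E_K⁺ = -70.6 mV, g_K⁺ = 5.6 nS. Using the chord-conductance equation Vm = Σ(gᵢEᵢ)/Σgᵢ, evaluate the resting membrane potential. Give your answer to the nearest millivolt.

-50 mV

Σ gᵢEᵢ = 11·(-39.2) + 5.6·(-70.6) = -826.56
Σ gᵢ = 11 + 5.6 = 16.6
Vm = -826.56 / 16.6 = -49.79 mV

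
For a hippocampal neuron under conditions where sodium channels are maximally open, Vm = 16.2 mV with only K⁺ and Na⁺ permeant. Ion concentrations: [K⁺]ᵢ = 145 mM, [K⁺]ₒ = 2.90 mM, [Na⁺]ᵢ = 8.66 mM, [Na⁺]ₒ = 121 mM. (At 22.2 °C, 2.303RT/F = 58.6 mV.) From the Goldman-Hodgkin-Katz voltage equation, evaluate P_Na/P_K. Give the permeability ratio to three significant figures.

Let α = P_Na/P_K. GHK: Vm = 58.6·log₁₀[(Kₒ + α·Naₒ)/(Kᵢ + α·Naᵢ)].
10^(Vm/58.6) = 10^(16.2/58.6) = 1.89
So 1.89·(Kᵢ + α·Naᵢ) = Kₒ + α·Naₒ → α = (1.89·145.0 − 2.9) / (121.0 − 1.89·8.66)
α = (274 − 2.9) / (121.0 − 16.37) = 271.1/104.6 = 2.591

2.59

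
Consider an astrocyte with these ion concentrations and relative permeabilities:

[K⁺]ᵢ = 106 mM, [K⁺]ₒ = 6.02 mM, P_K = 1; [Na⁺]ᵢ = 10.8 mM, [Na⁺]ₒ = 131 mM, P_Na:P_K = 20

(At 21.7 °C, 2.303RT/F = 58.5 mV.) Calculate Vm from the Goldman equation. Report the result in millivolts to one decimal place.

53.3 mV

Vm = 58.5 · log₁₀[(Σ P·[cation]ₒ + Σ P·[anion]ᵢ) / (Σ P·[cation]ᵢ + Σ P·[anion]ₒ)]
Numerator = 1×6.02 + 20×131 = 2626
Denominator = 1×106 + 20×10.8 = 322
Vm = 58.5 · log₁₀(8.1553) = 58.5 × (0.9114) = 53.32 mV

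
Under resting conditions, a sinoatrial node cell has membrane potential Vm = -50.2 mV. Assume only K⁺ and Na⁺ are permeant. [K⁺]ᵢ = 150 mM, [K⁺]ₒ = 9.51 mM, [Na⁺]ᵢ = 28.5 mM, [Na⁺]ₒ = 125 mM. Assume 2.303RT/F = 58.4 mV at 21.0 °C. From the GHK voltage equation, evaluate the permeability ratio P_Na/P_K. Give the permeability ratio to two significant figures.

0.093

Let α = P_Na/P_K. GHK: Vm = 58.4·log₁₀[(Kₒ + α·Naₒ)/(Kᵢ + α·Naᵢ)].
10^(Vm/58.4) = 10^(-50.2/58.4) = 0.13817
So 0.13817·(Kᵢ + α·Naᵢ) = Kₒ + α·Naₒ → α = (0.13817·150.0 − 9.51) / (125.0 − 0.13817·28.5)
α = (20.73 − 9.51) / (125.0 − 3.938) = 11.22/121.1 = 0.09264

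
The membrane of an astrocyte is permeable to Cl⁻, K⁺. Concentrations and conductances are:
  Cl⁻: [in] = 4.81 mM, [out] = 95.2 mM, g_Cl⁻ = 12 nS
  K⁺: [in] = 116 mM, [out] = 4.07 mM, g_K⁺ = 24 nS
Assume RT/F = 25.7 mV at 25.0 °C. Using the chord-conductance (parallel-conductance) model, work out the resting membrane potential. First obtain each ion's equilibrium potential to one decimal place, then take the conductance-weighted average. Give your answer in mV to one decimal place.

E_Cl⁻ = (25.7/-1)·ln(95.2/4.81) = -76.7 mV
E_K⁺ = (25.7/1)·ln(4.07/116) = -86.1 mV
Vm = (Σ gᵢEᵢ)/(Σ gᵢ) = (12·-76.7 + 24·-86.1) / (12 + 24)
= -2986.80 / 36 = -82.97 mV

-83.0 mV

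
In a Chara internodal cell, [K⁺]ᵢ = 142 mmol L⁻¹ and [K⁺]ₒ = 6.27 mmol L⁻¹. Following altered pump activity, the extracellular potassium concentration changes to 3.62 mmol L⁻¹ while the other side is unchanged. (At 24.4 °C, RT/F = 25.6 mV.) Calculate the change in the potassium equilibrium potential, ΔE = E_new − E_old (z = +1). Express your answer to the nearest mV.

-14 mV

E_old = (25.6/1)·ln(6.27/142) = -79.87 mV
E_new = (25.6/1)·ln(3.62/142) = -93.94 mV
ΔE = -93.94 − (-79.87) = -14.06 mV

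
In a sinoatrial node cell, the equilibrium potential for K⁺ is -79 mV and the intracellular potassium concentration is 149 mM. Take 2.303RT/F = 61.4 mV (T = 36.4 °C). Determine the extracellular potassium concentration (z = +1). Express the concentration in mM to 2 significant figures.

7.7 mM

Nernst: E = (61.4/1) · log₁₀([out]/[in]), so log₁₀([out]/[in]) = -79.0 × 1 / 61.4 = -1.2866.
[out]/[in] = 10^(-1.2866) = 0.05168.
[out] = 0.05168 × 149 = 7.701 mM.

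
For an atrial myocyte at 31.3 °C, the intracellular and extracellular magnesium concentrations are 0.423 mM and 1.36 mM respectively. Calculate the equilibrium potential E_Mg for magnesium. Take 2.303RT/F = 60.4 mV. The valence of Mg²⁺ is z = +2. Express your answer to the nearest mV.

E = (60.4/z) · log₁₀([Mg²⁺]_out/[Mg²⁺]_in) with z = +2.
= (60.4/2) · log₁₀(1.36/0.423) = 30.20 · log₁₀(3.215)
= 30.20 · (0.5072) = 15.32 mV

15 mV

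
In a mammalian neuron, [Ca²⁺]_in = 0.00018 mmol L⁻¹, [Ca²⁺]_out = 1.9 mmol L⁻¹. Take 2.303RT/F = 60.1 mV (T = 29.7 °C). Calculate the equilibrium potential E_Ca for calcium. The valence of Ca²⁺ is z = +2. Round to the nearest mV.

121 mV

E = (60.1/z) · log₁₀([Ca²⁺]_out/[Ca²⁺]_in) with z = +2.
= (60.1/2) · log₁₀(1.9/0.00018) = 30.05 · log₁₀(1.056e+04)
= 30.05 · (4.0235) = 120.91 mV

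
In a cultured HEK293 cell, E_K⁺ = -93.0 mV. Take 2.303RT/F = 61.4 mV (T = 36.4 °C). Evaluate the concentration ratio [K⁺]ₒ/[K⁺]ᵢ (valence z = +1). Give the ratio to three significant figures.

0.0306

log₁₀([out]/[in]) = E·z/(61.4) = -93.0 × 1 / 61.4 = -1.5147
[out]/[in] = 10^(-1.5147) = 0.03057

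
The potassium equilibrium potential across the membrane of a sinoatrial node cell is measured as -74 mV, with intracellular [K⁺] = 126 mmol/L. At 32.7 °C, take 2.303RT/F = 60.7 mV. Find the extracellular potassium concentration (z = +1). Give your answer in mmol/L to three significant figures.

Nernst: E = (60.7/1) · log₁₀([out]/[in]), so log₁₀([out]/[in]) = -74.0 × 1 / 60.7 = -1.2191.
[out]/[in] = 10^(-1.2191) = 0.06038.
[out] = 0.06038 × 126 = 7.608 mmol/L.

7.61 mmol/L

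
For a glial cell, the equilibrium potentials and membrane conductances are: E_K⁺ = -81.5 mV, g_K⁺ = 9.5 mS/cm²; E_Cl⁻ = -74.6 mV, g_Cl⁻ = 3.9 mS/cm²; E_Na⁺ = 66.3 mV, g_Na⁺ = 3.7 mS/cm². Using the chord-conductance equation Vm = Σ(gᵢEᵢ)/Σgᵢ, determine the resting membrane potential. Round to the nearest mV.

-48 mV

Σ gᵢEᵢ = 9.5·(-81.5) + 3.9·(-74.6) + 3.7·(66.3) = -819.88
Σ gᵢ = 9.5 + 3.9 + 3.7 = 17.1
Vm = -819.88 / 17.1 = -47.95 mV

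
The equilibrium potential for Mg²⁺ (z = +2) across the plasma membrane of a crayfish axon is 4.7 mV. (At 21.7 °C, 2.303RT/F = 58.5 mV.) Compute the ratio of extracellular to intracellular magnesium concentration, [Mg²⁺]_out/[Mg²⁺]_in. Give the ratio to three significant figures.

1.45

log₁₀([out]/[in]) = E·z/(58.5) = 4.7 × 2 / 58.5 = 0.1607
[out]/[in] = 10^(0.1607) = 1.448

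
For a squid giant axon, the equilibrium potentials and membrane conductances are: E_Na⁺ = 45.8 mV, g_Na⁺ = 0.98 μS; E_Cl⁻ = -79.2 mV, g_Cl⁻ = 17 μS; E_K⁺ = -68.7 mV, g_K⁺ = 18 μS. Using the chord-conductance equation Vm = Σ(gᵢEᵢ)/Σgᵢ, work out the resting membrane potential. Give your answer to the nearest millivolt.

Σ gᵢEᵢ = 0.98·(45.8) + 17·(-79.2) + 18·(-68.7) = -2538.12
Σ gᵢ = 0.98 + 17 + 18 = 35.98
Vm = -2538.12 / 35.98 = -70.54 mV

-71 mV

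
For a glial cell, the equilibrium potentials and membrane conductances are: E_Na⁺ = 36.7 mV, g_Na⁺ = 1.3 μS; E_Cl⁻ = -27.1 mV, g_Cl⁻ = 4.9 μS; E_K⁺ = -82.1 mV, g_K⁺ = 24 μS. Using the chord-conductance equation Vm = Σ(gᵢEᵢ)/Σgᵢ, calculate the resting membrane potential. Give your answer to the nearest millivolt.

Σ gᵢEᵢ = 1.3·(36.7) + 4.9·(-27.1) + 24·(-82.1) = -2055.48
Σ gᵢ = 1.3 + 4.9 + 24 = 30.2
Vm = -2055.48 / 30.2 = -68.06 mV

-68 mV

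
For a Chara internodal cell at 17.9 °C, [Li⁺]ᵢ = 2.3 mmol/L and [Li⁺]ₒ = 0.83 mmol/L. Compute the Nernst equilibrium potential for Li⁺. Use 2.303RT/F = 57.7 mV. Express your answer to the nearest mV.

E = (57.7/z) · log₁₀([Li⁺]_out/[Li⁺]_in) with z = +1.
= (57.7/1) · log₁₀(0.83/2.3) = 57.70 · log₁₀(0.3609)
= 57.70 · (-0.4426) = -25.54 mV

-26 mV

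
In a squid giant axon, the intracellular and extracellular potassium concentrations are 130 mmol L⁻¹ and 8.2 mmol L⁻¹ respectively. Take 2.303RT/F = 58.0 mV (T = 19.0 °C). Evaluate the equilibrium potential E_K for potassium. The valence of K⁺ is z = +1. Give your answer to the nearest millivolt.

E = (58.0/z) · log₁₀([K⁺]_out/[K⁺]_in) with z = +1.
= (58.0/1) · log₁₀(8.2/130) = 58.00 · log₁₀(0.06308)
= 58.00 · (-1.2001) = -69.61 mV

-70 mV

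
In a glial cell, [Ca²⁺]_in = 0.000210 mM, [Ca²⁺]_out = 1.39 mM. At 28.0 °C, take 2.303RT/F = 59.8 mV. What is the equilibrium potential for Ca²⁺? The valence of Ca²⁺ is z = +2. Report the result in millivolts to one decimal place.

114.2 mV

E = (59.8/z) · log₁₀([Ca²⁺]_out/[Ca²⁺]_in) with z = +2.
= (59.8/2) · log₁₀(1.39/0.000210) = 29.90 · log₁₀(6619)
= 29.90 · (3.8208) = 114.24 mV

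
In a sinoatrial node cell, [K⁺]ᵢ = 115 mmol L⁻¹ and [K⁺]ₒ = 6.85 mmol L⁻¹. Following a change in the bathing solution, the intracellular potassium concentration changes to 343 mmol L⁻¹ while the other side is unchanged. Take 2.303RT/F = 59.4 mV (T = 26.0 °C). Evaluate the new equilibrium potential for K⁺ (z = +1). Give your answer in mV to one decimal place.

After the shift: [K⁺]_out = 6.85, [K⁺]_in = 343 mmol L⁻¹.
E_new = (59.4/1)·log₁₀(6.85/343) = 59.40 · (-1.6996) = -100.96 mV

-101.0 mV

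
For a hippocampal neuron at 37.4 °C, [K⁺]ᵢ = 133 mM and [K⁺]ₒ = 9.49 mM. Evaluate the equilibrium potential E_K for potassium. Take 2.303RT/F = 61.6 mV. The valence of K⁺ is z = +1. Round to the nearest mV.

E = (61.6/z) · log₁₀([K⁺]_out/[K⁺]_in) with z = +1.
= (61.6/1) · log₁₀(9.49/133) = 61.60 · log₁₀(0.07135)
= 61.60 · (-1.1466) = -70.63 mV

-71 mV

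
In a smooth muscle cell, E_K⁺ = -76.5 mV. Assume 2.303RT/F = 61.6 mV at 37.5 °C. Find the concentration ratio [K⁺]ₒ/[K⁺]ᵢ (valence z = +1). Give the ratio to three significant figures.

0.0573

log₁₀([out]/[in]) = E·z/(61.6) = -76.5 × 1 / 61.6 = -1.2419
[out]/[in] = 10^(-1.2419) = 0.0573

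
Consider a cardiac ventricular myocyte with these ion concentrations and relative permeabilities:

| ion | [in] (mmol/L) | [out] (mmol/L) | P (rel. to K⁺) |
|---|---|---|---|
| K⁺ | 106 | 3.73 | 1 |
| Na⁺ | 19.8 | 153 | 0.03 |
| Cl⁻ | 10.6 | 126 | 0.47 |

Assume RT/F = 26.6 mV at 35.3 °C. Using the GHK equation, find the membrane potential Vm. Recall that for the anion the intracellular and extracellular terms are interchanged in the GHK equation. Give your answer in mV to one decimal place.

-67.1 mV

Vm = 26.6 · ln[(Σ P·[cation]ₒ + Σ P·[anion]ᵢ) / (Σ P·[cation]ᵢ + Σ P·[anion]ₒ)]
Numerator = 1×3.73 + 0.03×153 + 0.47×10.6 = 13.3
Denominator = 1×106 + 0.03×19.8 + 0.47×126 = 165.8
Vm = 26.6 · ln(0.080222) = 26.6 × (-2.5230) = -67.11 mV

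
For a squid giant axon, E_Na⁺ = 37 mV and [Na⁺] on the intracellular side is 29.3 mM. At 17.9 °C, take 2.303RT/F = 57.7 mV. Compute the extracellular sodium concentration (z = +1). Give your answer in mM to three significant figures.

Nernst: E = (57.7/1) · log₁₀([out]/[in]), so log₁₀([out]/[in]) = 37.0 × 1 / 57.7 = 0.6412.
[out]/[in] = 10^(0.6412) = 4.378.
[out] = 4.378 × 29.3 = 128.3 mM.

128 mM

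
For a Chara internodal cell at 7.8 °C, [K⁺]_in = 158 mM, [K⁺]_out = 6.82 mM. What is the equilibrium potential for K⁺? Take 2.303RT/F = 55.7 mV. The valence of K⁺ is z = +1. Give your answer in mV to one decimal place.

E = (55.7/z) · log₁₀([K⁺]_out/[K⁺]_in) with z = +1.
= (55.7/1) · log₁₀(6.82/158) = 55.70 · log₁₀(0.04316)
= 55.70 · (-1.3649) = -76.02 mV

-76.0 mV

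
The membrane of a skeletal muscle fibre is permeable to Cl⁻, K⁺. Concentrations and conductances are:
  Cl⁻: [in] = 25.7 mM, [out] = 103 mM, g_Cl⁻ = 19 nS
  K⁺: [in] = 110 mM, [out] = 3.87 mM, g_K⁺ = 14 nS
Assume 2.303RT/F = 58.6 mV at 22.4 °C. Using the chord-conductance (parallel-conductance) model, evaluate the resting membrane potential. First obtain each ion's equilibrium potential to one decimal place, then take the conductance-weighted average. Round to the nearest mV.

-56 mV

E_Cl⁻ = (58.6/-1)·log₁₀(103/25.7) = -35.3 mV
E_K⁺ = (58.6/1)·log₁₀(3.87/110) = -85.2 mV
Vm = (Σ gᵢEᵢ)/(Σ gᵢ) = (19·-35.3 + 14·-85.2) / (19 + 14)
= -1863.50 / 33 = -56.47 mV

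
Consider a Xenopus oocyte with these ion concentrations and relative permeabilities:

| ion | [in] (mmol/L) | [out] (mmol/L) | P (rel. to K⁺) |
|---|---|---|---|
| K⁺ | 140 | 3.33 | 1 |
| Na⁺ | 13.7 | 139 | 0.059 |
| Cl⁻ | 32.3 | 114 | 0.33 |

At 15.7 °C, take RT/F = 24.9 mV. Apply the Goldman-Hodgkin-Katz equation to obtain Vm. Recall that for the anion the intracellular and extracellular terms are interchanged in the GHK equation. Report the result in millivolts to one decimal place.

Vm = 24.9 · ln[(Σ P·[cation]ₒ + Σ P·[anion]ᵢ) / (Σ P·[cation]ᵢ + Σ P·[anion]ₒ)]
Numerator = 1×3.33 + 0.059×139 + 0.33×32.3 = 22.19
Denominator = 1×140 + 0.059×13.7 + 0.33×114 = 178.4
Vm = 24.9 · ln(0.12436) = 24.9 × (-2.0845) = -51.91 mV

-51.9 mV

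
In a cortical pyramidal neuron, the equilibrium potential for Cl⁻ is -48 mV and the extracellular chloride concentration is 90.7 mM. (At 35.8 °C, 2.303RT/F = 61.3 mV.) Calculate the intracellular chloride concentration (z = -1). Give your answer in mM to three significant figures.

14.9 mM

Nernst: E = (61.3/-1) · log₁₀([out]/[in]), so log₁₀([out]/[in]) = -48.0 × -1 / 61.3 = 0.7830.
[out]/[in] = 10^(0.7830) = 6.068.
[in] = 90.7 / 6.068 = 14.95 mM.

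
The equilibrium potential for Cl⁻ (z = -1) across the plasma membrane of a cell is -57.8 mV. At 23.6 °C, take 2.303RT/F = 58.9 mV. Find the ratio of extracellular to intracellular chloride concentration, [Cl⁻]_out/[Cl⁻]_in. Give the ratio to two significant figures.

log₁₀([out]/[in]) = E·z/(58.9) = -57.8 × -1 / 58.9 = 0.9813
[out]/[in] = 10^(0.9813) = 9.579

9.6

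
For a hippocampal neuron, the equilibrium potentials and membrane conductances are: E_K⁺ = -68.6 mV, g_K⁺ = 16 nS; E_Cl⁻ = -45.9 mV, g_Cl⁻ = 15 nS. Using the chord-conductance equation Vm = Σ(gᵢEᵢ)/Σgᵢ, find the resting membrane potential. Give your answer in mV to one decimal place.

Σ gᵢEᵢ = 16·(-68.6) + 15·(-45.9) = -1786.10
Σ gᵢ = 16 + 15 = 31
Vm = -1786.10 / 31 = -57.62 mV

-57.6 mV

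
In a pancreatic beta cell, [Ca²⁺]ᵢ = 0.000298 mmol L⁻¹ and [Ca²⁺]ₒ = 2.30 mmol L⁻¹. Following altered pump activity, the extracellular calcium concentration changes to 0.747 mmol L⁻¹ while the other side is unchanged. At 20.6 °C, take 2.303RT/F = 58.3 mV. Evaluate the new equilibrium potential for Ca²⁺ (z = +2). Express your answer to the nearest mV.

99 mV

After the shift: [Ca²⁺]_out = 0.747, [Ca²⁺]_in = 0.000298 mmol L⁻¹.
E_new = (58.3/2)·log₁₀(0.747/0.000298) = 29.15 · (3.3991) = 99.08 mV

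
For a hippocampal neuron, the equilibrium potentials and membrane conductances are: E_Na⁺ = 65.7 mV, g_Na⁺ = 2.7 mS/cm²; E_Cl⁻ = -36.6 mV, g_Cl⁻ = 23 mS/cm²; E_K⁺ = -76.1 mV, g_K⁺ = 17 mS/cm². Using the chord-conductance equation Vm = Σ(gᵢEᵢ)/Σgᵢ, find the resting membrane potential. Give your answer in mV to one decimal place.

Σ gᵢEᵢ = 2.7·(65.7) + 23·(-36.6) + 17·(-76.1) = -1958.11
Σ gᵢ = 2.7 + 23 + 17 = 42.7
Vm = -1958.11 / 42.7 = -45.86 mV

-45.9 mV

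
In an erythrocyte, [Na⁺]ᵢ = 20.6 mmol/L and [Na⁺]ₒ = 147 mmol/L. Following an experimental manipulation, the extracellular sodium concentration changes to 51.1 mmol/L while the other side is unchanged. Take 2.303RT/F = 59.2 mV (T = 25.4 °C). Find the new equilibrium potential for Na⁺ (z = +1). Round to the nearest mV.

23 mV

After the shift: [Na⁺]_out = 51.1, [Na⁺]_in = 20.6 mmol/L.
E_new = (59.2/1)·log₁₀(51.1/20.6) = 59.20 · (0.3946) = 23.36 mV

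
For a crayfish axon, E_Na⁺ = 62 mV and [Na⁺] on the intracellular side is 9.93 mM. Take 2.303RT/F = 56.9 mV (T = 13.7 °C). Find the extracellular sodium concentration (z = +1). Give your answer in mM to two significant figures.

120 mM

Nernst: E = (56.9/1) · log₁₀([out]/[in]), so log₁₀([out]/[in]) = 62.0 × 1 / 56.9 = 1.0896.
[out]/[in] = 10^(1.0896) = 12.29.
[out] = 12.29 × 9.93 = 122.1 mM.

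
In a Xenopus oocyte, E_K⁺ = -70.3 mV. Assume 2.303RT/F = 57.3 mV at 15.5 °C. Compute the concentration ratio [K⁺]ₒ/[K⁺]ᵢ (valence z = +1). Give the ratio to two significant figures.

log₁₀([out]/[in]) = E·z/(57.3) = -70.3 × 1 / 57.3 = -1.2269
[out]/[in] = 10^(-1.2269) = 0.05931

0.059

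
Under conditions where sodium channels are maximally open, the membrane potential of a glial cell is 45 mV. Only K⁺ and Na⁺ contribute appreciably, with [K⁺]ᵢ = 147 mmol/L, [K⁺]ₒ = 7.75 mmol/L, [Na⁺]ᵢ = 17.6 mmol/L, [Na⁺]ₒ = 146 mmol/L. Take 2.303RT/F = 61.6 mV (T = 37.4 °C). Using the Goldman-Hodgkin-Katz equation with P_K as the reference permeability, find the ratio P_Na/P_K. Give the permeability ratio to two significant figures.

15

Let α = P_Na/P_K. GHK: Vm = 61.6·log₁₀[(Kₒ + α·Naₒ)/(Kᵢ + α·Naᵢ)].
10^(Vm/61.6) = 10^(45.0/61.6) = 5.3767
So 5.3767·(Kᵢ + α·Naᵢ) = Kₒ + α·Naₒ → α = (5.3767·147.0 − 7.75) / (146.0 − 5.3767·17.6)
α = (790.4 − 7.75) / (146.0 − 94.63) = 782.6/51.37 = 15.24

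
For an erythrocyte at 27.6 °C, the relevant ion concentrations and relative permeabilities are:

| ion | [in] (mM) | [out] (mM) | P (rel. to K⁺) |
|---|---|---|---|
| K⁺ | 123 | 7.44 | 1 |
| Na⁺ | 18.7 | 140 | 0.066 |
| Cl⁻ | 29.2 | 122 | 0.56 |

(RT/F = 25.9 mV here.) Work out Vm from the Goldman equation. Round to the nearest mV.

Vm = 25.9 · ln[(Σ P·[cation]ₒ + Σ P·[anion]ᵢ) / (Σ P·[cation]ᵢ + Σ P·[anion]ₒ)]
Numerator = 1×7.44 + 0.066×140 + 0.56×29.2 = 33.03
Denominator = 1×123 + 0.066×18.7 + 0.56×122 = 192.6
Vm = 25.9 · ln(0.17155) = 25.9 × (-1.7629) = -45.66 mV

-46 mV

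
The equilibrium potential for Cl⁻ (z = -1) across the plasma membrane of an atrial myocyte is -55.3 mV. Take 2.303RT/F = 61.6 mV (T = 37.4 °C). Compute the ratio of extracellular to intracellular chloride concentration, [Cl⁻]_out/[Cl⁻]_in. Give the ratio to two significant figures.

7.9

log₁₀([out]/[in]) = E·z/(61.6) = -55.3 × -1 / 61.6 = 0.8977
[out]/[in] = 10^(0.8977) = 7.902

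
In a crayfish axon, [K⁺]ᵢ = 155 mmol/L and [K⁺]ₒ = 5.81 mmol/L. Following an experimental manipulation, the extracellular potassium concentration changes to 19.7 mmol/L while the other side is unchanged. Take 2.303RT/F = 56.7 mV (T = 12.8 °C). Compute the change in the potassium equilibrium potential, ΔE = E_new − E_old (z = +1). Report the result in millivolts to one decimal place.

E_old = (56.7/1)·log₁₀(5.81/155) = -80.86 mV
E_new = (56.7/1)·log₁₀(19.7/155) = -50.80 mV
ΔE = -50.80 − (-80.86) = 30.07 mV

30.1 mV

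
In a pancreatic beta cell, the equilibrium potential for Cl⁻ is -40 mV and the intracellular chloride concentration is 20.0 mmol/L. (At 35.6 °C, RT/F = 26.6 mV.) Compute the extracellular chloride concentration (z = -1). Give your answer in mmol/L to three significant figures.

90.0 mmol/L

Nernst: E = (26.6/-1) · ln([out]/[in]), so ln([out]/[in]) = -40.0 × -1 / 26.6 = 1.5038.
[out]/[in] = e^(1.5038) = 4.499.
[out] = 4.499 × 20.0 = 89.97 mmol/L.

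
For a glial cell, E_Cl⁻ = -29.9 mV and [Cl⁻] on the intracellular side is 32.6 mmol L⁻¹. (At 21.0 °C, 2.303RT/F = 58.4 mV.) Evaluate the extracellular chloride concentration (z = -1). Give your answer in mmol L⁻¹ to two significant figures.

110 mmol L⁻¹

Nernst: E = (58.4/-1) · log₁₀([out]/[in]), so log₁₀([out]/[in]) = -29.9 × -1 / 58.4 = 0.5120.
[out]/[in] = 10^(0.5120) = 3.251.
[out] = 3.251 × 32.6 = 106 mmol L⁻¹.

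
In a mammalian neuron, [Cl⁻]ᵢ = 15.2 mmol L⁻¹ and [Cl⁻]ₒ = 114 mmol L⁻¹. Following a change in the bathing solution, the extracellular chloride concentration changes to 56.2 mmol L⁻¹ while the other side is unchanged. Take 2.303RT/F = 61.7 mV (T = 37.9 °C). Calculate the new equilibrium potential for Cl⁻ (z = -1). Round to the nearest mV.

-35 mV

After the shift: [Cl⁻]_out = 56.2, [Cl⁻]_in = 15.2 mmol L⁻¹.
E_new = (61.7/-1)·log₁₀(56.2/15.2) = -61.70 · (0.5679) = -35.04 mV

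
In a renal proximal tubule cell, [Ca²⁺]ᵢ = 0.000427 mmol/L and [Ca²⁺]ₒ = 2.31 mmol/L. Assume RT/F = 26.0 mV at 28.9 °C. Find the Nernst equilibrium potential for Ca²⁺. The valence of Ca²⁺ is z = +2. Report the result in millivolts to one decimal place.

111.7 mV

E = (26.0/z) · ln([Ca²⁺]_out/[Ca²⁺]_in) with z = +2.
= (26.0/2) · ln(2.31/0.000427) = 13.00 · ln(5410)
= 13.00 · (8.5960) = 111.75 mV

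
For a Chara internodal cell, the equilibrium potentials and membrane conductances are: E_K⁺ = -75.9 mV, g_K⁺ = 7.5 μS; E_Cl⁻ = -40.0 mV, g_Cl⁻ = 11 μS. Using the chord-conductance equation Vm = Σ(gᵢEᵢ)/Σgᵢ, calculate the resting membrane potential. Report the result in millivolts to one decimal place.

Σ gᵢEᵢ = 7.5·(-75.9) + 11·(-40.0) = -1009.25
Σ gᵢ = 7.5 + 11 = 18.5
Vm = -1009.25 / 18.5 = -54.55 mV

-54.6 mV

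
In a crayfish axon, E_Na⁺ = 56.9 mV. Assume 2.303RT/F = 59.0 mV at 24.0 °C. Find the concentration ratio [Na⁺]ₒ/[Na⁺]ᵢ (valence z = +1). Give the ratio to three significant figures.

log₁₀([out]/[in]) = E·z/(59.0) = 56.9 × 1 / 59.0 = 0.9644
[out]/[in] = 10^(0.9644) = 9.213

9.21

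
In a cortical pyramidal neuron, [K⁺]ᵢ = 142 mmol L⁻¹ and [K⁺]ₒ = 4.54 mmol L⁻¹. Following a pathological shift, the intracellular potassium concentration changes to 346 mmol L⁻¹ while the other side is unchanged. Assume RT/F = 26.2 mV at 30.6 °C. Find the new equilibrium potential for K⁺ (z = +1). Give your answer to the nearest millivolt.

After the shift: [K⁺]_out = 4.54, [K⁺]_in = 346 mmol L⁻¹.
E_new = (26.2/1)·ln(4.54/346) = 26.20 · (-4.3335) = -113.54 mV

-114 mV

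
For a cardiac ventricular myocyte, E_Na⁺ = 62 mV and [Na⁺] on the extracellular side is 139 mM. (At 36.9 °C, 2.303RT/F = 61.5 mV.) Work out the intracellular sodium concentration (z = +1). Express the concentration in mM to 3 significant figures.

Nernst: E = (61.5/1) · log₁₀([out]/[in]), so log₁₀([out]/[in]) = 62.0 × 1 / 61.5 = 1.0081.
[out]/[in] = 10^(1.0081) = 10.19.
[in] = 139 / 10.19 = 13.64 mM.

13.6 mM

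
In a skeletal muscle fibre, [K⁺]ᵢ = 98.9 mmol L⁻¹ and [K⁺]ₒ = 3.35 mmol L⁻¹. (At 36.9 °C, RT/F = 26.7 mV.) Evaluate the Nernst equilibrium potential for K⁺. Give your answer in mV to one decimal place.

E = (26.7/z) · ln([K⁺]_out/[K⁺]_in) with z = +1.
= (26.7/1) · ln(3.35/98.9) = 26.70 · ln(0.03387)
= 26.70 · (-3.3851) = -90.38 mV

-90.4 mV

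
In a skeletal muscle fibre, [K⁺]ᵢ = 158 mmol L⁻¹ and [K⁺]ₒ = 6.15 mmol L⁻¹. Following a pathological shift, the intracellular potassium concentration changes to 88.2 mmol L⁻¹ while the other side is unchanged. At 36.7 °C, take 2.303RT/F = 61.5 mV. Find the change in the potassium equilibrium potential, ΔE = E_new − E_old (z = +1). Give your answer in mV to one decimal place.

15.6 mV

E_old = (61.5/1)·log₁₀(6.15/158) = -86.70 mV
E_new = (61.5/1)·log₁₀(6.15/88.2) = -71.13 mV
ΔE = -71.13 − (-86.70) = 15.57 mV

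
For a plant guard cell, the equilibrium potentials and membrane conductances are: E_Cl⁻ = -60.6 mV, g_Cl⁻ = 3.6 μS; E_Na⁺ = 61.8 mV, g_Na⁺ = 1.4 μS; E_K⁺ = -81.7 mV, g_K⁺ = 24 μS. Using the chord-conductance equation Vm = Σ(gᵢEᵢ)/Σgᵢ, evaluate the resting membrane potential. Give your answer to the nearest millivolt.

-72 mV

Σ gᵢEᵢ = 3.6·(-60.6) + 1.4·(61.8) + 24·(-81.7) = -2092.44
Σ gᵢ = 3.6 + 1.4 + 24 = 29
Vm = -2092.44 / 29 = -72.15 mV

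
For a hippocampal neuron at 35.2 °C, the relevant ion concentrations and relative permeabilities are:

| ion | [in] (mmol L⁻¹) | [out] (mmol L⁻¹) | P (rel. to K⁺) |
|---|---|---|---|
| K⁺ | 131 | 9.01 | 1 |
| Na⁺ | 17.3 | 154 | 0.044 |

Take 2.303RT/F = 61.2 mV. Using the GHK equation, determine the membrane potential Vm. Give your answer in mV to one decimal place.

Vm = 61.2 · log₁₀[(Σ P·[cation]ₒ + Σ P·[anion]ᵢ) / (Σ P·[cation]ᵢ + Σ P·[anion]ₒ)]
Numerator = 1×9.01 + 0.044×154 = 15.79
Denominator = 1×131 + 0.044×17.3 = 131.8
Vm = 61.2 · log₁₀(0.11981) = 61.2 × (-0.9215) = -56.40 mV

-56.4 mV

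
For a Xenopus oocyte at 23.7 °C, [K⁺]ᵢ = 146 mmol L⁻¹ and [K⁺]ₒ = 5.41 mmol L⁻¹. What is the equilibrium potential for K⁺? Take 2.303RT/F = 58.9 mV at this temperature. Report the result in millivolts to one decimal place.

-84.3 mV

E = (58.9/z) · log₁₀([K⁺]_out/[K⁺]_in) with z = +1.
= (58.9/1) · log₁₀(5.41/146) = 58.90 · log₁₀(0.03705)
= 58.90 · (-1.4312) = -84.30 mV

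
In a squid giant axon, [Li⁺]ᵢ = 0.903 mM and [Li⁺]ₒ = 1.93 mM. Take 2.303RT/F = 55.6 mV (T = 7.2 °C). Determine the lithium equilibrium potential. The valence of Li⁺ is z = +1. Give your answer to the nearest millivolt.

18 mV

E = (55.6/z) · log₁₀([Li⁺]_out/[Li⁺]_in) with z = +1.
= (55.6/1) · log₁₀(1.93/0.903) = 55.60 · log₁₀(2.137)
= 55.60 · (0.3299) = 18.34 mV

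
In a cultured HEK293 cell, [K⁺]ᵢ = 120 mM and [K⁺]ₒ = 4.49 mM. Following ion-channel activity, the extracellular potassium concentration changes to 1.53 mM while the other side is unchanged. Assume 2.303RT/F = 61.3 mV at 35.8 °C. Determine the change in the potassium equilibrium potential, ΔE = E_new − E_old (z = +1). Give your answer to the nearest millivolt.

E_old = (61.3/1)·log₁₀(4.49/120) = -87.47 mV
E_new = (61.3/1)·log₁₀(1.53/120) = -116.13 mV
ΔE = -116.13 − (-87.47) = -28.66 mV

-29 mV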